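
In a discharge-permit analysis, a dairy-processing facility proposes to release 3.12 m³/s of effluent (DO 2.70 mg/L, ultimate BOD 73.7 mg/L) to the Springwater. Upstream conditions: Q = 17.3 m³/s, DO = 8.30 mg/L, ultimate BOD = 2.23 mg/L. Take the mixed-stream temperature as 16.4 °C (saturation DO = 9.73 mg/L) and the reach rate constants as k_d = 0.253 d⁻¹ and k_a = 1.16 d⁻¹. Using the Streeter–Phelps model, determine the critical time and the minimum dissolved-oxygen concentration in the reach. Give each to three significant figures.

Mixed DO = (17.3×8.30 + 3.12×2.70)/(17.3+3.12) = 152.0/20.42 = 7.444 mg/L.
Mixed L₀ = (17.3×2.23 + 3.12×73.7)/(20.42) = 268.5/20.42 = 13.15 mg/L.
Initial deficit D₀ = C_s − DO₀ = 9.73 − 7.444 = 2.286 mg/L.
t_c = (1/0.9070) ln[(1.16/0.253)(1 − 2.286×0.9070/(0.253×13.15))] = 1.103 × ln(1.728) = 0.6031 d.
D_c = (0.253/1.16) × 13.15 × e^(−0.253×0.6031) = 0.2181 × 13.15 × 0.8585 = 2.462 mg/L.
Minimum DO = 9.73 − 2.462 = 7.268 mg/L.

t_c ≈ 0.603 d; minimum DO ≈ 7.27 mg/L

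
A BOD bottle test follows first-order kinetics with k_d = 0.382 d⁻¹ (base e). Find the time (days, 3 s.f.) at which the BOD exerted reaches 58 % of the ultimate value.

y/L₀ = 1 − e^(−k_d t) = 0.58 ⇒ e^(−k_d t) = 0.420
t = −ln(0.420) / 0.382 = 0.8675 / 0.382 = 2.271 d.

t ≈ 2.27 d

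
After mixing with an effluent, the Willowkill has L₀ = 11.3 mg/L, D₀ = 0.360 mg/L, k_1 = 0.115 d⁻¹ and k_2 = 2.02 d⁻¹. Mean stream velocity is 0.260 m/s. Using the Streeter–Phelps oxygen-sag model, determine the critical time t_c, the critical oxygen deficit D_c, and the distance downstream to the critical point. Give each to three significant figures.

With k_2/k_1 = 17.57 and 1 − D₀(k_2−k_1)/(k_1 L₀) = 0.4723,
t_c = ln(17.57 × 0.4723) / (2.02 − 0.115) = ln(8.295) / 1.905 = 2.116/1.905 = 1.111 d.
D_c = (k_1/k_2) L₀ e^(−k_1 t_c) = (0.115/2.02) × 11.3 × e^(−0.115×1.111) = 0.05693 × 11.3 × 0.8801 = 0.5662 mg/L.
x_c = v t_c = 0.260 m/s × 1.111 d × 86400 s/d = 24950 m ≈ 24.9 km.

t_c ≈ 1.11 d; D_c ≈ 0.566 mg/L; x_c ≈ 24.9 km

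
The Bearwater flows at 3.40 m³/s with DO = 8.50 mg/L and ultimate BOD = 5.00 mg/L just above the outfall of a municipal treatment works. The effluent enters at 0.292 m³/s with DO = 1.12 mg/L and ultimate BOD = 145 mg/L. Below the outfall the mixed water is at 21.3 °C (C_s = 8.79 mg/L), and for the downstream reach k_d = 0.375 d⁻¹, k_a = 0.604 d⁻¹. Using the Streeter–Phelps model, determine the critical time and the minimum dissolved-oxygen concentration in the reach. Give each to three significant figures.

t_c ≈ 1.93 d; minimum DO ≈ 3.96 mg/L

Mixed DO = (3.40×8.50 + 0.292×1.12)/(3.40+0.292) = 29.23/3.692 = 7.916 mg/L.
Mixed L₀ = (3.40×5.00 + 0.292×145)/(3.692) = 59.34/3.692 = 16.07 mg/L.
Initial deficit D₀ = C_s − DO₀ = 8.79 − 7.916 = 0.8737 mg/L.
t_c = (1/0.2290) ln[(0.604/0.375)(1 − 0.8737×0.2290/(0.375×16.07))] = 4.367 × ln(1.557) = 1.934 d.
D_c = (0.375/0.604) × 16.07 × e^(−0.375×1.934) = 0.6209 × 16.07 × 0.4842 = 4.832 mg/L.
Minimum DO = 8.79 − 4.832 = 3.958 mg/L.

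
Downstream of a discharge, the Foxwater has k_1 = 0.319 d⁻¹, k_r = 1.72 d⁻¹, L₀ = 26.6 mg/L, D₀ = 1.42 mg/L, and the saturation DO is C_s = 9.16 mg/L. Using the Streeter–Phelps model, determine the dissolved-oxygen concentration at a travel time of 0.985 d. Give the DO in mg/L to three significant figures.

DO ≈ 5.59 mg/L

k_1 L₀/(k_r−k_1) = 0.319×26.6/(1.72−0.319) = 8.485/1.401 = 6.057 mg/L.
e^(−k_1 t) = e^(−0.319×0.9850) = 0.7304; e^(−k_r t) = e^(−1.72×0.9850) = 0.1837.
D = 6.057 × (0.7304 − 0.1837) + 1.42 × 0.1837 = 3.311 + 0.2609 = 3.572 mg/L.
DO = C_s − D = 9.16 − 3.572 = 5.588 mg/L.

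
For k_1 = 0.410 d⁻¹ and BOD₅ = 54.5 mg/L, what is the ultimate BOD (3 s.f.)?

L₀ ≈ 62.6 mg/L

BOD₅ = L₀(1 − e^(−5k_1)) ⇒ L₀ = BOD₅ / (1 − e^(−5×0.410))
= 54.5 / (1 − 0.1287) = 54.5 / 0.8713 = 62.55 mg/L.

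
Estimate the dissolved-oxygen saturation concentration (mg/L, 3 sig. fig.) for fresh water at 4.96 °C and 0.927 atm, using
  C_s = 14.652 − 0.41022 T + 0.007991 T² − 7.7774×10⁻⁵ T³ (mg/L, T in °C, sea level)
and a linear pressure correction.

At sea level: C_s = 14.652 − 0.41022×4.96 + 0.007991×4.96² − 7.7774×10⁻⁵×4.96³ = 12.80 mg/L.
Pressure correction: C_s' = 12.80 × 0.927 = 11.87 mg/L.

C_s ≈ 11.9 mg/L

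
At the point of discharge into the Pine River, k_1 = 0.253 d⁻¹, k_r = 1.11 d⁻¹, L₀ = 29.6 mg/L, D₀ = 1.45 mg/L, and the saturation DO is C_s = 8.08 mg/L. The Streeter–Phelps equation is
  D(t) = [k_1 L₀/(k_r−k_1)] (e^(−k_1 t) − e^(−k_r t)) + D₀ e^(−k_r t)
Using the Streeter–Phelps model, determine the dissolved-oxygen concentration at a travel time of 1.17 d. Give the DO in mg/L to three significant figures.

k_1 L₀/(k_r−k_1) = 0.253×29.6/(1.11−0.253) = 7.489/0.8570 = 8.738 mg/L.
e^(−k_1 t) = e^(−0.253×1.170) = 0.7438; e^(−k_r t) = e^(−1.11×1.170) = 0.2729.
D = 8.738 × (0.7438 − 0.2729) + 1.45 × 0.2729 = 4.115 + 0.3957 = 4.511 mg/L.
DO = C_s − D = 8.08 − 4.511 = 3.569 mg/L.

DO ≈ 3.57 mg/L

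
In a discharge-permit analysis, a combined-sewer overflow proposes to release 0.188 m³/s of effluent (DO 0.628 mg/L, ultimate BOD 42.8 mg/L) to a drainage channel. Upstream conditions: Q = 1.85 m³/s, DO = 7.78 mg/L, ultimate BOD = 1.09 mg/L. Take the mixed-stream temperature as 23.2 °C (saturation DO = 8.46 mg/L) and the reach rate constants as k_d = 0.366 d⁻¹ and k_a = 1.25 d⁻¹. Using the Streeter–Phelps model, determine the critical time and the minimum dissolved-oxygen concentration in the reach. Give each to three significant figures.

Mixed DO = (1.85×7.78 + 0.188×0.628)/(1.85+0.188) = 14.51/2.038 = 7.120 mg/L.
Mixed L₀ = (1.85×1.09 + 0.188×42.8)/(2.038) = 10.06/2.038 = 4.938 mg/L.
Initial deficit D₀ = C_s − DO₀ = 8.46 − 7.120 = 1.340 mg/L.
t_c = (1/0.8840) ln[(1.25/0.366)(1 − 1.340×0.8840/(0.366×4.938))] = 1.131 × ln(1.177) = 0.1844 d.
D_c = (0.366/1.25) × 4.938 × e^(−0.366×0.1844) = 0.2928 × 4.938 × 0.9347 = 1.351 mg/L.
Minimum DO = 8.46 − 1.351 = 7.109 mg/L.

t_c ≈ 0.184 d; minimum DO ≈ 7.11 mg/L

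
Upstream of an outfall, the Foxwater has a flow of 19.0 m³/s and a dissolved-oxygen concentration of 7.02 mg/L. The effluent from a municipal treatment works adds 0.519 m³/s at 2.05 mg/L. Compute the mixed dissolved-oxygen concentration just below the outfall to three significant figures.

6.89 mg/L

Flow-weighted mixing: C = (Q_r C_r + Q_w C_w)/(Q_r + Q_w)
= (19.0×7.02 + 0.519×2.05)/(19.0 + 0.519) = 134.4/19.52 = 6.888 mg/L.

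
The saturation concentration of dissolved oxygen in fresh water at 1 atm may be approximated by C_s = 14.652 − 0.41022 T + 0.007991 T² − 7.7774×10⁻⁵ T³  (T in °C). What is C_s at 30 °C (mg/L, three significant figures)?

C_s = 14.652 − 0.41022×30 + 0.007991×30² − 7.7774×10⁻⁵×30³ = 7.437 mg/L.

C_s ≈ 7.44 mg/L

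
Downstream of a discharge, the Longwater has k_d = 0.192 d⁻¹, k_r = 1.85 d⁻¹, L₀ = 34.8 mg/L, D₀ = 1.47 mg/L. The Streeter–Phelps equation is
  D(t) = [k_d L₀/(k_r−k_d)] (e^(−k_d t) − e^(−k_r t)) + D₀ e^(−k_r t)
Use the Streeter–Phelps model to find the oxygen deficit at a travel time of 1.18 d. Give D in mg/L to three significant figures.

D ≈ 2.92 mg/L

k_d L₀/(k_r−k_d) = 0.192×34.8/(1.85−0.192) = 6.682/1.658 = 4.030 mg/L.
e^(−k_d t) = e^(−0.192×1.180) = 0.7973; e^(−k_r t) = e^(−1.85×1.180) = 0.1127.
D = 4.030 × (0.7973 − 0.1127) + 1.47 × 0.1127 = 2.759 + 0.1657 = 2.924 mg/L.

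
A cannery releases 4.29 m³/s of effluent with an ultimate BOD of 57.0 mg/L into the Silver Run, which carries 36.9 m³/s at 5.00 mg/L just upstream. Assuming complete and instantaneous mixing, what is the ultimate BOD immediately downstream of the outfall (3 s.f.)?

Flow-weighted mixing: C = (Q_r C_r + Q_w C_w)/(Q_r + Q_w)
= (36.9×5.00 + 4.29×57.0)/(36.9 + 4.29) = 429.0/41.19 = 10.42 mg/L.

10.4 mg/L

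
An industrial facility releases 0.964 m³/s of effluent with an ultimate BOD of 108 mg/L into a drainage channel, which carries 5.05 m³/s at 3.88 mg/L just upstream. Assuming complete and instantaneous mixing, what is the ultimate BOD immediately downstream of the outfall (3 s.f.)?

Flow-weighted mixing: C = (Q_r C_r + Q_w C_w)/(Q_r + Q_w)
= (5.05×3.88 + 0.964×108)/(5.05 + 0.964) = 123.7/6.014 = 20.57 mg/L.

20.6 mg/L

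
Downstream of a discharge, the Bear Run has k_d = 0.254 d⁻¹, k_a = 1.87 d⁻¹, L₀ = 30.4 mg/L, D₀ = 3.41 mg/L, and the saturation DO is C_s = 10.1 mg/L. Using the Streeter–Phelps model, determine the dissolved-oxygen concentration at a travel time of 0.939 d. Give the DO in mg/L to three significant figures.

k_d L₀/(k_a−k_d) = 0.254×30.4/(1.87−0.254) = 7.722/1.616 = 4.778 mg/L.
e^(−k_d t) = e^(−0.254×0.9390) = 0.7878; e^(−k_a t) = e^(−1.87×0.9390) = 0.1727.
D = 4.778 × (0.7878 − 0.1727) + 3.41 × 0.1727 = 2.939 + 0.5891 = 3.528 mg/L.
DO = C_s − D = 10.1 − 3.528 = 6.572 mg/L.

DO ≈ 6.57 mg/L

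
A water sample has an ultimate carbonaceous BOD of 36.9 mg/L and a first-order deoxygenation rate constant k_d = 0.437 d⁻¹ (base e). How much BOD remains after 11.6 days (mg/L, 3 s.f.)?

L_t = L₀ e^(−k_d t) = 36.9 × e^(−0.437×11.6) = 36.9 × 0.006287 = 0.2320 mg/L.

L ≈ 0.232 mg/L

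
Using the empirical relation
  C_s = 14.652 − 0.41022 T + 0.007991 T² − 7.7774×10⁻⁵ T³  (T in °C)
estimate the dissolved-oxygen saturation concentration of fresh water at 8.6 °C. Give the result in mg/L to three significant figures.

C_s ≈ 11.7 mg/L

C_s = 14.652 − 0.41022×8.6 + 0.007991×8.6² − 7.7774×10⁻⁵×8.6³ = 11.67 mg/L.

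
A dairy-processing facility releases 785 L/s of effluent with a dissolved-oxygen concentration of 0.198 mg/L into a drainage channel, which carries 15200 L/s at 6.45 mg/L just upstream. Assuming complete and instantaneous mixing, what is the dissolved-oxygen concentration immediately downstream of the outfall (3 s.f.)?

6.14 mg/L

Flow-weighted mixing: C = (Q_r C_r + Q_w C_w)/(Q_r + Q_w)
= (15200×6.45 + 785×0.198)/(15200 + 785) = 98200/15980 = 6.143 mg/L.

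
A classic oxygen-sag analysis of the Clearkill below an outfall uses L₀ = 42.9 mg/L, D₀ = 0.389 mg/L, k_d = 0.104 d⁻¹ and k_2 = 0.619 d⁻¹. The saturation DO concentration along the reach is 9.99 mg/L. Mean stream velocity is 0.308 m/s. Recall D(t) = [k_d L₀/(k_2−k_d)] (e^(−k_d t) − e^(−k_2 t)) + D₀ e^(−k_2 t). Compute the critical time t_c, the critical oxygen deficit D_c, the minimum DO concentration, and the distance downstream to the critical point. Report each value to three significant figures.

With k_2/k_d = 5.952 and 1 − D₀(k_2−k_d)/(k_d L₀) = 0.9551,
t_c = ln(5.952 × 0.9551) / (0.619 − 0.104) = ln(5.685) / 0.5150 = 1.738/0.5150 = 3.374 d.
D_c = (k_d/k_2) L₀ e^(−k_d t_c) = (0.104/0.619) × 42.9 × e^(−0.104×3.374) = 0.1680 × 42.9 × 0.7040 = 5.075 mg/L.
Minimum DO = C_s − D_c = 9.99 − 5.075 = 4.915 mg/L.
x_c = v t_c = 0.308 m/s × 3.374 d × 86400 s/d = 89790 m ≈ 89.8 km.

t_c ≈ 3.37 d; D_c ≈ 5.07 mg/L; min DO ≈ 4.92 mg/L; x_c ≈ 89.8 km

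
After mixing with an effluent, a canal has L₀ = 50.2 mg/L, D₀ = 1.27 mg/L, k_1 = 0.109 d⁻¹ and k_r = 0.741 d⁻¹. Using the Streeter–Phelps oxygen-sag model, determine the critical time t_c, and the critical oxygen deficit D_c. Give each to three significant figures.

t_c ≈ 2.78 d; D_c ≈ 5.45 mg/L

With k_r/k_1 = 6.798 and 1 − D₀(k_r−k_1)/(k_1 L₀) = 0.8533,
t_c = ln(6.798 × 0.8533) / (0.741 − 0.109) = ln(5.801) / 0.6320 = 1.758/0.6320 = 2.782 d.
D_c = (k_1/k_r) L₀ e^(−k_1 t_c) = (0.109/0.741) × 50.2 × e^(−0.109×2.782) = 0.1471 × 50.2 × 0.7384 = 5.453 mg/L.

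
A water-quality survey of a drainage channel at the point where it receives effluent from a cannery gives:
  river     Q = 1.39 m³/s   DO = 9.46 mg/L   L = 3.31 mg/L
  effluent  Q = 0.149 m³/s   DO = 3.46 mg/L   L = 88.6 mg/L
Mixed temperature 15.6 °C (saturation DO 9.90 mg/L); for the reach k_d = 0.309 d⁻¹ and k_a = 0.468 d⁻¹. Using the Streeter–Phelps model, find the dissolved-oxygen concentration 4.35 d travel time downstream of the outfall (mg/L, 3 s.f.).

DO ≈ 6.84 mg/L

Mixed DO = (1.39×9.46 + 0.149×3.46)/(1.39+0.149) = 13.66/1.539 = 8.879 mg/L.
Mixed L₀ = (1.39×3.31 + 0.149×88.6)/(1.539) = 17.80/1.539 = 11.57 mg/L.
Initial deficit D₀ = C_s − DO₀ = 9.90 − 8.879 = 1.021 mg/L.
D(4.35) = [0.309×11.57/(0.468−0.309)](e^(−0.309×4.35) − e^(−0.468×4.35)) + 1.021 e^(−0.468×4.35)
= 22.48 × (0.2608 − 0.1306) + 1.021 × 0.1306 = 3.060 mg/L.
DO = 9.90 − 3.060 = 6.840 mg/L.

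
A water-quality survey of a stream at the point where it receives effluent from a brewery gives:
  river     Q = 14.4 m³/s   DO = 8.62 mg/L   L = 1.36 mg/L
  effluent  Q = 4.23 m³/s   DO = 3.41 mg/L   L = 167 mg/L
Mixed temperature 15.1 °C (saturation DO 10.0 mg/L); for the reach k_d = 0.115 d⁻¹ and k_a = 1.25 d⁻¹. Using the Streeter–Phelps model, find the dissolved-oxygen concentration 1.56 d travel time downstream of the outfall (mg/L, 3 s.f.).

Mixed DO = (14.4×8.62 + 4.23×3.41)/(14.4+4.23) = 138.6/18.63 = 7.437 mg/L.
Mixed L₀ = (14.4×1.36 + 4.23×167)/(18.63) = 726.0/18.63 = 38.97 mg/L.
Initial deficit D₀ = C_s − DO₀ = 10.0 − 7.437 = 2.563 mg/L.
D(1.56) = [0.115×38.97/(1.25−0.115)](e^(−0.115×1.56) − e^(−1.25×1.56)) + 2.563 e^(−1.25×1.56)
= 3.948 × (0.8358 − 0.1423) + 2.563 × 0.1423 = 3.103 mg/L.
DO = 10.0 − 3.103 = 6.897 mg/L.

DO ≈ 6.90 mg/L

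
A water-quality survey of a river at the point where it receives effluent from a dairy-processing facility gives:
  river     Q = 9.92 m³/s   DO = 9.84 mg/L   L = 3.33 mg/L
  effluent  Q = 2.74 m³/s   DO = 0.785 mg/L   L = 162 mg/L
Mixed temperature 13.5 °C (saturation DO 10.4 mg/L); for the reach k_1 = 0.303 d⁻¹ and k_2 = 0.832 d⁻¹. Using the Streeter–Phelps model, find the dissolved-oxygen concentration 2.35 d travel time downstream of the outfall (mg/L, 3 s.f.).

Mixed DO = (9.92×9.84 + 2.74×0.785)/(9.92+2.74) = 99.76/12.66 = 7.880 mg/L.
Mixed L₀ = (9.92×3.33 + 2.74×162)/(12.66) = 476.9/12.66 = 37.67 mg/L.
Initial deficit D₀ = C_s − DO₀ = 10.4 − 7.880 = 2.520 mg/L.
D(2.35) = [0.303×37.67/(0.832−0.303)](e^(−0.303×2.35) − e^(−0.832×2.35)) + 2.520 e^(−0.832×2.35)
= 21.58 × (0.4906 − 0.1415) + 2.520 × 0.1415 = 7.889 mg/L.
DO = 10.4 − 7.889 = 2.511 mg/L.

DO ≈ 2.51 mg/L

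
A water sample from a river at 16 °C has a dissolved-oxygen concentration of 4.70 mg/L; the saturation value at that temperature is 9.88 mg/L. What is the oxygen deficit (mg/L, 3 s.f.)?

D = C_s − C = 9.88 − 4.70 = 5.18 mg/L.

D ≈ 5.18 mg/L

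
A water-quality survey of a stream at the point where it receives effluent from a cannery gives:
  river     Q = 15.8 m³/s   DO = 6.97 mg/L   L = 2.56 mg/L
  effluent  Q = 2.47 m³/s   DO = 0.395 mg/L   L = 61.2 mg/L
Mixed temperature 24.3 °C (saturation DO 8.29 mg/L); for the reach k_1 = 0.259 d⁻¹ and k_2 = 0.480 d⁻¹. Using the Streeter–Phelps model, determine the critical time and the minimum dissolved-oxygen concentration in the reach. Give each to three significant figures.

t_c ≈ 1.90 d; minimum DO ≈ 4.83 mg/L

Mixed DO = (15.8×6.97 + 2.47×0.395)/(15.8+2.47) = 111.1/18.27 = 6.081 mg/L.
Mixed L₀ = (15.8×2.56 + 2.47×61.2)/(18.27) = 191.6/18.27 = 10.49 mg/L.
Initial deficit D₀ = C_s − DO₀ = 8.29 − 6.081 = 2.209 mg/L.
t_c = (1/0.2210) ln[(0.480/0.259)(1 − 2.209×0.2210/(0.259×10.49))] = 4.525 × ln(1.520) = 1.895 d.
D_c = (0.259/0.480) × 10.49 × e^(−0.259×1.895) = 0.5396 × 10.49 × 0.6121 = 3.464 mg/L.
Minimum DO = 8.29 − 3.464 = 4.826 mg/L.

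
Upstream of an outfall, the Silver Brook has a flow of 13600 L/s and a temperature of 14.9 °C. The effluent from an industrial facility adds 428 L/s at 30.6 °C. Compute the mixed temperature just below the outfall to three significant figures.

15.4 °C

Flow-weighted mixing: C = (Q_r C_r + Q_w C_w)/(Q_r + Q_w)
= (13600×14.9 + 428×30.6)/(13600 + 428) = 215700/14030 = 15.38 °C.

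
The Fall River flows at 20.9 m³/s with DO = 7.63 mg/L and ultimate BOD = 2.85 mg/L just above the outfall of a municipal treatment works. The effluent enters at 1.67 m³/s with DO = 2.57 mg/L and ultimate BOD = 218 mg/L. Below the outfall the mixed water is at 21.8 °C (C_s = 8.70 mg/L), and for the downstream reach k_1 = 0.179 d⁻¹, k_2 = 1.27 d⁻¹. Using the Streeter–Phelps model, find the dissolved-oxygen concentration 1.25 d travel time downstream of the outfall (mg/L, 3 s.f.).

DO ≈ 6.57 mg/L

Mixed DO = (20.9×7.63 + 1.67×2.57)/(20.9+1.67) = 163.8/22.57 = 7.256 mg/L.
Mixed L₀ = (20.9×2.85 + 1.67×218)/(22.57) = 423.6/22.57 = 18.77 mg/L.
Initial deficit D₀ = C_s − DO₀ = 8.70 − 7.256 = 1.444 mg/L.
D(1.25) = [0.179×18.77/(1.27−0.179)](e^(−0.179×1.25) − e^(−1.27×1.25)) + 1.444 e^(−1.27×1.25)
= 3.079 × (0.7995 − 0.2044) + 1.444 × 0.2044 = 2.128 mg/L.
DO = 8.70 − 2.128 = 6.572 mg/L.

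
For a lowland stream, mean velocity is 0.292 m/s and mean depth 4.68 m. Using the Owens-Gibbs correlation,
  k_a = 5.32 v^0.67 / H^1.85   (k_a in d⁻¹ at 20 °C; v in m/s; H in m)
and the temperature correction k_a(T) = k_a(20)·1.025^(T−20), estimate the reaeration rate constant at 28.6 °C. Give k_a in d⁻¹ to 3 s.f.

k_a(20) = 5.32 × 0.292^0.67 / 4.68^1.85 = 5.32 × 0.4383 / 17.38 = 0.1342 d⁻¹.
k_a(28.6) = 0.1342 × 1.025^(28.6−20) = 0.1342 × 1.237 = 0.1660 d⁻¹.

k_a ≈ 0.166 d⁻¹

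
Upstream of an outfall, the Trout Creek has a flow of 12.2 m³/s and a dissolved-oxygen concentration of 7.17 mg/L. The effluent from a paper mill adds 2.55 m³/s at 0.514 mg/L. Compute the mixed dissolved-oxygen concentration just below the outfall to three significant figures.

Flow-weighted mixing: C = (Q_r C_r + Q_w C_w)/(Q_r + Q_w)
= (12.2×7.17 + 2.55×0.514)/(12.2 + 2.55) = 88.78/14.75 = 6.019 mg/L.

6.02 mg/L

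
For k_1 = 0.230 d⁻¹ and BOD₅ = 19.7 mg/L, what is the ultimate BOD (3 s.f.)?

BOD₅ = L₀(1 − e^(−5k_1)) ⇒ L₀ = BOD₅ / (1 − e^(−5×0.230))
= 19.7 / (1 − 0.3166) = 19.7 / 0.6834 = 28.83 mg/L.

L₀ ≈ 28.8 mg/L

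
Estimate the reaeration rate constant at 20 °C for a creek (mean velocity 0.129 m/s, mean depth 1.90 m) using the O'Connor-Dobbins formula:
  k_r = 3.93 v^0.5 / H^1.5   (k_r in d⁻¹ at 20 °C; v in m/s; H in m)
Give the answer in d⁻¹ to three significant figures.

k_r ≈ 0.539 d⁻¹

k_r = 3.93 × 0.129^0.5 / 1.90^1.5 = 3.93 × 0.3592 / 2.619 = 0.5390 d⁻¹.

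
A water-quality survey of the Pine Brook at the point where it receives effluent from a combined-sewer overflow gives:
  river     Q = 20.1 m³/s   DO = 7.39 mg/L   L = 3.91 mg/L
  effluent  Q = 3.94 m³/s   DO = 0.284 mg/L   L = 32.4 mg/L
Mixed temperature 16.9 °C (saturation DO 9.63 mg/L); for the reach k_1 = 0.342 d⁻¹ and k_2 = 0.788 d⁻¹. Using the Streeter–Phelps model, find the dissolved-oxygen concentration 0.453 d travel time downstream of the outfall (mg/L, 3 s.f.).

DO ≈ 6.22 mg/L

Mixed DO = (20.1×7.39 + 3.94×0.284)/(20.1+3.94) = 149.7/24.04 = 6.225 mg/L.
Mixed L₀ = (20.1×3.91 + 3.94×32.4)/(24.04) = 206.2/24.04 = 8.579 mg/L.
Initial deficit D₀ = C_s − DO₀ = 9.63 − 6.225 = 3.405 mg/L.
D(0.453) = [0.342×8.579/(0.788−0.342)](e^(−0.342×0.453) − e^(−0.788×0.453)) + 3.405 e^(−0.788×0.453)
= 6.579 × (0.8565 − 0.6998) + 3.405 × 0.6998 = 3.413 mg/L.
DO = 9.63 − 3.413 = 6.217 mg/L.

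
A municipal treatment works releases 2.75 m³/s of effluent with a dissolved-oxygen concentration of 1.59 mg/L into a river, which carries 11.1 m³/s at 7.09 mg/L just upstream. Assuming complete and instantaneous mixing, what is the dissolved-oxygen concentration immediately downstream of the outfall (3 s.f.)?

Flow-weighted mixing: C = (Q_r C_r + Q_w C_w)/(Q_r + Q_w)
= (11.1×7.09 + 2.75×1.59)/(11.1 + 2.75) = 83.07/13.85 = 5.998 mg/L.

6.00 mg/L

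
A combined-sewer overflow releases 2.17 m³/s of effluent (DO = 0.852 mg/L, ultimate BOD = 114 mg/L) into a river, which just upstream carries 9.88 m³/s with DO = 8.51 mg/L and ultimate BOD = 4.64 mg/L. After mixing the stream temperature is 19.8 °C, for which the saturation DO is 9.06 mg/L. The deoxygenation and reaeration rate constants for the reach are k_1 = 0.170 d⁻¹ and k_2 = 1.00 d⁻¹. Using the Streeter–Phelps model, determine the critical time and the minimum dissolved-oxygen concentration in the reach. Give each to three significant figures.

Mixed DO = (9.88×8.51 + 2.17×0.852)/(9.88+2.17) = 85.93/12.05 = 7.131 mg/L.
Mixed L₀ = (9.88×4.64 + 2.17×114)/(12.05) = 293.2/12.05 = 24.33 mg/L.
Initial deficit D₀ = C_s − DO₀ = 9.06 − 7.131 = 1.929 mg/L.
t_c = (1/0.8300) ln[(1.00/0.170)(1 − 1.929×0.8300/(0.170×24.33))] = 1.205 × ln(3.606) = 1.545 d.
D_c = (0.170/1.00) × 24.33 × e^(−0.170×1.545) = 0.1700 × 24.33 × 0.7690 = 3.181 mg/L.
Minimum DO = 9.06 − 3.181 = 5.879 mg/L.

t_c ≈ 1.55 d; minimum DO ≈ 5.88 mg/L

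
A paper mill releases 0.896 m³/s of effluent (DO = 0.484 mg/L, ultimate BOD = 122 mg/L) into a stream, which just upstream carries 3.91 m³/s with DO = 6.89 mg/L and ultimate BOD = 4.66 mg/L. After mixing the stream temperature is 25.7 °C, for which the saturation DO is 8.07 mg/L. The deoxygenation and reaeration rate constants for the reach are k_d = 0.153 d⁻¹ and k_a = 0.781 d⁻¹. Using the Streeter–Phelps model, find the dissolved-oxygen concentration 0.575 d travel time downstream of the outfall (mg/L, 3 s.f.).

Mixed DO = (3.91×6.89 + 0.896×0.484)/(3.91+0.896) = 27.37/4.806 = 5.696 mg/L.
Mixed L₀ = (3.91×4.66 + 0.896×122)/(4.806) = 127.5/4.806 = 26.54 mg/L.
Initial deficit D₀ = C_s − DO₀ = 8.07 − 5.696 = 2.374 mg/L.
D(0.575) = [0.153×26.54/(0.781−0.153)](e^(−0.153×0.575) − e^(−0.781×0.575)) + 2.374 e^(−0.781×0.575)
= 6.465 × (0.9158 − 0.6382) + 2.374 × 0.6382 = 3.310 mg/L.
DO = 8.07 − 3.310 = 4.760 mg/L.

DO ≈ 4.76 mg/L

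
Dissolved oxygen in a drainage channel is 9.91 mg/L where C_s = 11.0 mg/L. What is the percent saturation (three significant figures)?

90.1 % saturation

% saturation = C/C_s × 100 = 9.91/11.0 × 100 = 90.1 %.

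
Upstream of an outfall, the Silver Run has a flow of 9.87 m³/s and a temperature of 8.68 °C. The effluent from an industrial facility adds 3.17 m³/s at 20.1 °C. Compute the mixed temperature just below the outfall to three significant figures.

Flow-weighted mixing: C = (Q_r C_r + Q_w C_w)/(Q_r + Q_w)
= (9.87×8.68 + 3.17×20.1)/(9.87 + 3.17) = 149.4/13.04 = 11.46 °C.

11.5 °C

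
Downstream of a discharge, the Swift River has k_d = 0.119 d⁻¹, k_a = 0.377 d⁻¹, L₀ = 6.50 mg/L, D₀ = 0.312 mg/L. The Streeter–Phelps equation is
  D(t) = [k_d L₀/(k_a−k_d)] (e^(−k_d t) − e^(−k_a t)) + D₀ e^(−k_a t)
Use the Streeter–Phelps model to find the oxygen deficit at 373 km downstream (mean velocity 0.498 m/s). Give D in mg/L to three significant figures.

Travel time t = x/v = 373 km / (0.498 m/s) = 373000 m / 0.498 m/s = 749000 s = 8.669 d.
k_d L₀/(k_a−k_d) = 0.119×6.50/(0.377−0.119) = 0.7735/0.2580 = 2.998 mg/L.
e^(−k_d t) = e^(−0.119×8.669) = 0.3564; e^(−k_a t) = e^(−0.377×8.669) = 0.03808.
D = 2.998 × (0.3564 − 0.03808) + 0.312 × 0.03808 = 0.9545 + 0.01188 = 0.9663 mg/L.

D ≈ 0.966 mg/L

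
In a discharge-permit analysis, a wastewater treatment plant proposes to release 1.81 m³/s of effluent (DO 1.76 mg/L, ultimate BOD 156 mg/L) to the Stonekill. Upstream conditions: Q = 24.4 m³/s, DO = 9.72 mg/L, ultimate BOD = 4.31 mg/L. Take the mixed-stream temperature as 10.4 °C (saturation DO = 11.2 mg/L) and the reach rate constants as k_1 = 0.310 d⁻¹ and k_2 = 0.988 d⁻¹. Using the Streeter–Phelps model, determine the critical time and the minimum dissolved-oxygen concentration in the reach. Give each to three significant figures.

t_c ≈ 1.18 d; minimum DO ≈ 7.99 mg/L

Mixed DO = (24.4×9.72 + 1.81×1.76)/(24.4+1.81) = 240.4/26.21 = 9.170 mg/L.
Mixed L₀ = (24.4×4.31 + 1.81×156)/(26.21) = 387.5/26.21 = 14.79 mg/L.
Initial deficit D₀ = C_s − DO₀ = 11.2 − 9.170 = 2.030 mg/L.
t_c = (1/0.6780) ln[(0.988/0.310)(1 − 2.030×0.6780/(0.310×14.79))] = 1.475 × ln(2.230) = 1.183 d.
D_c = (0.310/0.988) × 14.79 × e^(−0.310×1.183) = 0.3138 × 14.79 × 0.6930 = 3.215 mg/L.
Minimum DO = 11.2 − 3.215 = 7.985 mg/L.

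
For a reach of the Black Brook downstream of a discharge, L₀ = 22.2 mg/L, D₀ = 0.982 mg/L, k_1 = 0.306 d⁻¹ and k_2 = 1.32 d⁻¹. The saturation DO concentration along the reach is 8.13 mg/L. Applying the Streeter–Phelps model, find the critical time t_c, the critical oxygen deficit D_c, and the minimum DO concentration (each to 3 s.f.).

t_c ≈ 1.29 d; D_c ≈ 3.47 mg/L; min DO ≈ 4.66 mg/L

t_c = [1/(k_2−k_1)] ln[(k_2/k_1)(1 − D₀(k_2−k_1)/(k_1 L₀))]
= [1/(1.32−0.306)] ln[(1.32/0.306)(1 − 0.982×1.014/(0.306×22.2))]
= (1/1.014) ln[4.314 × 0.8534] = 0.9862 × ln(3.681) = 0.9862 × 1.303 = 1.285 d.
L(t_c) = L₀ e^(−k_1 t_c) = 22.2 × 0.6748 = 14.98 mg/L, and at the critical point k_2 D_c = k_1 L, so D_c = (0.306/1.32) × 14.98 = 3.473 mg/L.
Minimum DO = C_s − D_c = 8.13 − 3.473 = 4.657 mg/L.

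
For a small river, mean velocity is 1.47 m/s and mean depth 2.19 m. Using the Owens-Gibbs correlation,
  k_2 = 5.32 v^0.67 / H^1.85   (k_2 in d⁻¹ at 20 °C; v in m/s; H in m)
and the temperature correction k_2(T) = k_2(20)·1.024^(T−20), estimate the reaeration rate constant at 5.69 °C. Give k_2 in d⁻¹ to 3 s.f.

k_2(20) = 5.32 × 1.47^0.67 / 2.19^1.85 = 5.32 × 1.295 / 4.264 = 1.615 d⁻¹.
k_2(5.69) = 1.615 × 1.024^(5.69−20) = 1.615 × 0.7122 = 1.150 d⁻¹.

k_2 ≈ 1.15 d⁻¹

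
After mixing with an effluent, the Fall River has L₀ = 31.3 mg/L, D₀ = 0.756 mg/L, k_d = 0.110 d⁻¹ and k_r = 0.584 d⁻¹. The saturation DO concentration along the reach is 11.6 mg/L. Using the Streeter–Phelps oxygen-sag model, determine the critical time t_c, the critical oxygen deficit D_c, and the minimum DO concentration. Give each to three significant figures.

At the critical point dD/dt = 0, so k_d L₀ e^(−k_d t) = k_r D. Substituting D(t) from the Streeter–Phelps equation and solving for t gives
t_c = ln[(k_r/k_d)(1 − D₀(k_r−k_d)/(k_d L₀))] / (k_r−k_d).
Here k_r−k_d = 0.4740 d⁻¹ and 1 − D₀(k_r−k_d)/(k_d L₀) = 1 − 0.756×0.4740/(0.110×31.3) = 0.8959, so
t_c = ln(5.309 × 0.8959) / 0.4740 = 1.560 / 0.4740 = 3.290 d.
D_c = (k_d/k_r) L₀ e^(−k_d t_c) = (0.110/0.584) × 31.3 × e^(−0.110×3.290) = 0.1884 × 31.3 × 0.6963 = 4.105 mg/L.
Minimum DO = C_s − D_c = 11.6 − 4.105 = 7.495 mg/L.

t_c ≈ 3.29 d; D_c ≈ 4.11 mg/L; min DO ≈ 7.49 mg/L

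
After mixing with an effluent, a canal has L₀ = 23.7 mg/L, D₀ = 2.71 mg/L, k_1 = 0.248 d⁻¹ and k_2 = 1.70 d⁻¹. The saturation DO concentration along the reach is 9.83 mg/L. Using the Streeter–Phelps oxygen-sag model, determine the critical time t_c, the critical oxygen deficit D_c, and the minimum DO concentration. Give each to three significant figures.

At the critical point dD/dt = 0, so k_1 L₀ e^(−k_1 t) = k_2 D. Substituting D(t) from the Streeter–Phelps equation and solving for t gives
t_c = ln[(k_2/k_1)(1 − D₀(k_2−k_1)/(k_1 L₀))] / (k_2−k_1).
Here k_2−k_1 = 1.452 d⁻¹ and 1 − D₀(k_2−k_1)/(k_1 L₀) = 1 − 2.71×1.452/(0.248×23.7) = 0.3305, so
t_c = ln(6.855 × 0.3305) / 1.452 = 0.8179 / 1.452 = 0.5633 d.
L(t_c) = L₀ e^(−k_1 t_c) = 23.7 × 0.8696 = 20.61 mg/L, and at the critical point k_2 D_c = k_1 L, so D_c = (0.248/1.70) × 20.61 = 3.007 mg/L.
Minimum DO = C_s − D_c = 9.83 − 3.007 = 6.823 mg/L.

t_c ≈ 0.563 d; D_c ≈ 3.01 mg/L; min DO ≈ 6.82 mg/L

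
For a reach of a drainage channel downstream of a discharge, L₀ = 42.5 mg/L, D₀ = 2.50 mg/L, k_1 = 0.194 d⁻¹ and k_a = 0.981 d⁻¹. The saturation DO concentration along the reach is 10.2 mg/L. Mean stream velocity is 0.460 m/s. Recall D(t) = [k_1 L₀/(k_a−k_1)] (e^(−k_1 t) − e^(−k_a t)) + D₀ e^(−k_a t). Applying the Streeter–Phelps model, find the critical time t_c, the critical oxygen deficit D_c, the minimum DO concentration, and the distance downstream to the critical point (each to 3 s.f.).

At the critical point dD/dt = 0, so k_1 L₀ e^(−k_1 t) = k_a D. Substituting D(t) from the Streeter–Phelps equation and solving for t gives
t_c = ln[(k_a/k_1)(1 − D₀(k_a−k_1)/(k_1 L₀))] / (k_a−k_1).
Here k_a−k_1 = 0.7870 d⁻¹ and 1 − D₀(k_a−k_1)/(k_1 L₀) = 1 − 2.50×0.7870/(0.194×42.5) = 0.7614, so
t_c = ln(5.057 × 0.7614) / 0.7870 = 1.348 / 0.7870 = 1.713 d.
D_c = (k_1/k_a) L₀ e^(−k_1 t_c) = (0.194/0.981) × 42.5 × e^(−0.194×1.713) = 0.1978 × 42.5 × 0.7173 = 6.028 mg/L.
Minimum DO = C_s − D_c = 10.2 − 6.028 = 4.172 mg/L.
x_c = v t_c = 0.460 m/s × 1.713 d × 86400 s/d = 68080 m ≈ 68.1 km.

t_c ≈ 1.71 d; D_c ≈ 6.03 mg/L; min DO ≈ 4.17 mg/L; x_c ≈ 68.1 km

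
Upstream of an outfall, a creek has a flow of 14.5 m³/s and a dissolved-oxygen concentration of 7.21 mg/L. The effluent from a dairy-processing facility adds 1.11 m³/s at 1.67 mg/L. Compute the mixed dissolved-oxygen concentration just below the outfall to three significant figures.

6.82 mg/L

Flow-weighted mixing: C = (Q_r C_r + Q_w C_w)/(Q_r + Q_w)
= (14.5×7.21 + 1.11×1.67)/(14.5 + 1.11) = 106.4/15.61 = 6.816 mg/L.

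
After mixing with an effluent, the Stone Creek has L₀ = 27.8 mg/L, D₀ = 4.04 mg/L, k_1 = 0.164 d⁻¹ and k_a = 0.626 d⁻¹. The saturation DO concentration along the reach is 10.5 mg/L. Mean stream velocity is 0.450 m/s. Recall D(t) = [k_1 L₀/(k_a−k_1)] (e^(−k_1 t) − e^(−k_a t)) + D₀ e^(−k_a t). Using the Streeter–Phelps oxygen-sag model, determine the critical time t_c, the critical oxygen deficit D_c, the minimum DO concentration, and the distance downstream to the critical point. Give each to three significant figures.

t_c ≈ 1.76 d; D_c ≈ 5.46 mg/L; min DO ≈ 5.04 mg/L; x_c ≈ 68.4 km

With k_a/k_1 = 3.817 and 1 − D₀(k_a−k_1)/(k_1 L₀) = 0.5906,
t_c = ln(3.817 × 0.5906) / (0.626 − 0.164) = ln(2.254) / 0.4620 = 0.8129/0.4620 = 1.759 d.
L(t_c) = L₀ e^(−k_1 t_c) = 27.8 × 0.7493 = 20.83 mg/L, and at the critical point k_a D_c = k_1 L, so D_c = (0.164/0.626) × 20.83 = 5.458 mg/L.
Minimum DO = C_s − D_c = 10.5 − 5.458 = 5.042 mg/L.
x_c = v t_c = 0.450 m/s × 1.759 d × 86400 s/d = 68410 m ≈ 68.4 km.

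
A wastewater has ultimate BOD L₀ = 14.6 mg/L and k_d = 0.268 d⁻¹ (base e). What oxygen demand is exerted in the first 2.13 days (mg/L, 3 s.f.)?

y ≈ 6.35 mg/L

y_t = L₀(1 − e^(−k_d t)) = 14.6 × (1 − e^(−0.268×2.13))
= 14.6 × (1 − 0.5651) = 14.6 × 0.4349 = 6.350 mg/L.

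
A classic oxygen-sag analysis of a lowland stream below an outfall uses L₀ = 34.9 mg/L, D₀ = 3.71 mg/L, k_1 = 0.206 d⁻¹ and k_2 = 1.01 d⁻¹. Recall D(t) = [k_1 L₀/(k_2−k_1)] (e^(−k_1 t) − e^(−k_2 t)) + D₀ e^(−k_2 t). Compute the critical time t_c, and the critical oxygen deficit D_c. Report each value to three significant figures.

t_c ≈ 1.31 d; D_c ≈ 5.43 mg/L

At the critical point dD/dt = 0, so k_1 L₀ e^(−k_1 t) = k_2 D. Substituting D(t) from the Streeter–Phelps equation and solving for t gives
t_c = ln[(k_2/k_1)(1 − D₀(k_2−k_1)/(k_1 L₀))] / (k_2−k_1).
Here k_2−k_1 = 0.8040 d⁻¹ and 1 − D₀(k_2−k_1)/(k_1 L₀) = 1 − 3.71×0.8040/(0.206×34.9) = 0.5851, so
t_c = ln(4.903 × 0.5851) / 0.8040 = 1.054 / 0.8040 = 1.311 d.
D_c = (k_1/k_2) L₀ e^(−k_1 t_c) = (0.206/1.01) × 34.9 × e^(−0.206×1.311) = 0.2040 × 34.9 × 0.7634 = 5.434 mg/L.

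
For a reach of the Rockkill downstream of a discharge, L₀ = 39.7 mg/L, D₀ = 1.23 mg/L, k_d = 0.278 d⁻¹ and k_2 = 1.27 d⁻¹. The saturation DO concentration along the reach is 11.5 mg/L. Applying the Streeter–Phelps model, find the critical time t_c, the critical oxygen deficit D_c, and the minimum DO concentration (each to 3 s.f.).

t_c ≈ 1.41 d; D_c ≈ 5.87 mg/L; min DO ≈ 5.63 mg/L

With k_2/k_d = 4.568 and 1 − D₀(k_2−k_d)/(k_d L₀) = 0.8894,
t_c = ln(4.568 × 0.8894) / (1.27 − 0.278) = ln(4.063) / 0.9920 = 1.402/0.9920 = 1.413 d.
D_c = (k_d/k_2) L₀ e^(−k_d t_c) = (0.278/1.27) × 39.7 × e^(−0.278×1.413) = 0.2189 × 39.7 × 0.6751 = 5.867 mg/L.
Minimum DO = C_s − D_c = 11.5 − 5.867 = 5.633 mg/L.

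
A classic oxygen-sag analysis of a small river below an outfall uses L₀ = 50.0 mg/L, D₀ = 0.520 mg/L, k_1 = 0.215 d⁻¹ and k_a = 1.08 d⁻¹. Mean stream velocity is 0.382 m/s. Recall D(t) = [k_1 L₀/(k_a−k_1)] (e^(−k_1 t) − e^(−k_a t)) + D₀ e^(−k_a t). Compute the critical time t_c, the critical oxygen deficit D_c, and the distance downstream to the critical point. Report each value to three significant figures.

t_c = [1/(k_a−k_1)] ln[(k_a/k_1)(1 − D₀(k_a−k_1)/(k_1 L₀))]
= [1/(1.08−0.215)] ln[(1.08/0.215)(1 − 0.520×0.8650/(0.215×50.0))]
= (1/0.8650) ln[5.023 × 0.9582] = 1.156 × ln(4.813) = 1.156 × 1.571 = 1.817 d.
D_c = (k_1/k_a) L₀ e^(−k_1 t_c) = (0.215/1.08) × 50.0 × e^(−0.215×1.817) = 0.1991 × 50.0 × 0.6767 = 6.735 mg/L.
x_c = v t_c = 0.382 m/s × 1.817 d × 86400 s/d = 59960 m ≈ 60.0 km.

t_c ≈ 1.82 d; D_c ≈ 6.74 mg/L; x_c ≈ 60.0 km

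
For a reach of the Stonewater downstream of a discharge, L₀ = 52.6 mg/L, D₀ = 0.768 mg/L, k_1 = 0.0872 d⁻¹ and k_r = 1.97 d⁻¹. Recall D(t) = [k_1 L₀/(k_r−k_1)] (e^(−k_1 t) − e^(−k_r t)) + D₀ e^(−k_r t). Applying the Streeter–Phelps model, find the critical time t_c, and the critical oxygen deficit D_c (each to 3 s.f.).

At the critical point dD/dt = 0, so k_1 L₀ e^(−k_1 t) = k_r D. Substituting D(t) from the Streeter–Phelps equation and solving for t gives
t_c = ln[(k_r/k_1)(1 − D₀(k_r−k_1)/(k_1 L₀))] / (k_r−k_1).
Here k_r−k_1 = 1.883 d⁻¹ and 1 − D₀(k_r−k_1)/(k_1 L₀) = 1 − 0.768×1.883/(0.0872×52.6) = 0.6847, so
t_c = ln(22.59 × 0.6847) / 1.883 = 2.739 / 1.883 = 1.455 d.
L(t_c) = L₀ e^(−k_1 t_c) = 52.6 × 0.8809 = 46.33 mg/L, and at the critical point k_r D_c = k_1 L, so D_c = (0.0872/1.97) × 46.33 = 2.051 mg/L.

t_c ≈ 1.45 d; D_c ≈ 2.05 mg/L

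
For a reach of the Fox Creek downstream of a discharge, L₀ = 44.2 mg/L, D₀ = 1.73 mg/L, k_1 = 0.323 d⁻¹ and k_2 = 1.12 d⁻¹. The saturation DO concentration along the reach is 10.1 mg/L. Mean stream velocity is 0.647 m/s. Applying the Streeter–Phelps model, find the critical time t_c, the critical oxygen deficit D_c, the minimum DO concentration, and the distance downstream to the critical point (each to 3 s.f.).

At the critical point dD/dt = 0, so k_1 L₀ e^(−k_1 t) = k_2 D. Substituting D(t) from the Streeter–Phelps equation and solving for t gives
t_c = ln[(k_2/k_1)(1 − D₀(k_2−k_1)/(k_1 L₀))] / (k_2−k_1).
Here k_2−k_1 = 0.7970 d⁻¹ and 1 − D₀(k_2−k_1)/(k_1 L₀) = 1 − 1.73×0.7970/(0.323×44.2) = 0.9034, so
t_c = ln(3.467 × 0.9034) / 0.7970 = 1.142 / 0.7970 = 1.433 d.
L(t_c) = L₀ e^(−k_1 t_c) = 44.2 × 0.6295 = 27.83 mg/L, and at the critical point k_2 D_c = k_1 L, so D_c = (0.323/1.12) × 27.83 = 8.025 mg/L.
Minimum DO = C_s − D_c = 10.1 − 8.025 = 2.075 mg/L.
x_c = v t_c = 0.647 m/s × 1.433 d × 86400 s/d = 80090 m ≈ 80.1 km.

t_c ≈ 1.43 d; D_c ≈ 8.02 mg/L; min DO ≈ 2.08 mg/L; x_c ≈ 80.1 km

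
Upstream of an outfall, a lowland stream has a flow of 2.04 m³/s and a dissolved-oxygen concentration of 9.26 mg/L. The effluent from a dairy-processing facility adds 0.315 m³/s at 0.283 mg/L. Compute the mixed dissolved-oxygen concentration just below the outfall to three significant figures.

8.06 mg/L

Flow-weighted mixing: C = (Q_r C_r + Q_w C_w)/(Q_r + Q_w)
= (2.04×9.26 + 0.315×0.283)/(2.04 + 0.315) = 18.98/2.355 = 8.059 mg/L.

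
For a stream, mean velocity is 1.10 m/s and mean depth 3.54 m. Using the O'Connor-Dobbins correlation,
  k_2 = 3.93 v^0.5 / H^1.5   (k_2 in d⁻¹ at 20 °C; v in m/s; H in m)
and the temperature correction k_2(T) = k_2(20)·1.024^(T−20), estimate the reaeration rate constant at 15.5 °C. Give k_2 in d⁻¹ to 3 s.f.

k_2(20) = 3.93 × 1.10^0.5 / 3.54^1.5 = 3.93 × 1.049 / 6.660 = 0.6188 d⁻¹.
k_2(15.5) = 0.6188 × 1.024^(15.5−20) = 0.6188 × 0.8988 = 0.5562 d⁻¹.

k_2 ≈ 0.556 d⁻¹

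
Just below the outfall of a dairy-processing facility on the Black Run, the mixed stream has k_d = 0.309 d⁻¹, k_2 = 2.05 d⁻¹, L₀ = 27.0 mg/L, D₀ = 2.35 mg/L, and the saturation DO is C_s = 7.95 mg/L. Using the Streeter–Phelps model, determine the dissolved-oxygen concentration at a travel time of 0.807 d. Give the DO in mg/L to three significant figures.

DO ≈ 4.68 mg/L

k_d L₀/(k_2−k_d) = 0.309×27.0/(2.05−0.309) = 8.343/1.741 = 4.792 mg/L.
e^(−k_d t) = e^(−0.309×0.8070) = 0.7793; e^(−k_2 t) = e^(−2.05×0.8070) = 0.1912.
D = 4.792 × (0.7793 − 0.1912) + 2.35 × 0.1912 = 2.818 + 0.4494 = 3.267 mg/L.
DO = C_s − D = 7.95 − 3.267 = 4.683 mg/L.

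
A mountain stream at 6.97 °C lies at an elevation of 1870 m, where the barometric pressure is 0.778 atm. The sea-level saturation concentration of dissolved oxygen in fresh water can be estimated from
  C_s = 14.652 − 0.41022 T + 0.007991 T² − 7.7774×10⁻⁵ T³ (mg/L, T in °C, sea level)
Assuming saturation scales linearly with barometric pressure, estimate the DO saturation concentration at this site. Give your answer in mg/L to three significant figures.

C_s ≈ 9.46 mg/L

At sea level: C_s = 14.652 − 0.41022×6.97 + 0.007991×6.97² − 7.7774×10⁻⁵×6.97³ = 12.15 mg/L.
Pressure correction: C_s' = 12.15 × 0.778 = 9.456 mg/L.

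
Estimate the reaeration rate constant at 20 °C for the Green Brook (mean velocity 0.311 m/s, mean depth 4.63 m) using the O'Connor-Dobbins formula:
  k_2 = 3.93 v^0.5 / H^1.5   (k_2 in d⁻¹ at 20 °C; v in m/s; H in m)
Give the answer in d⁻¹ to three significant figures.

k_2 ≈ 0.220 d⁻¹

k_2 = 3.93 × 0.311^0.5 / 4.63^1.5 = 3.93 × 0.5577 / 9.963 = 0.2200 d⁻¹.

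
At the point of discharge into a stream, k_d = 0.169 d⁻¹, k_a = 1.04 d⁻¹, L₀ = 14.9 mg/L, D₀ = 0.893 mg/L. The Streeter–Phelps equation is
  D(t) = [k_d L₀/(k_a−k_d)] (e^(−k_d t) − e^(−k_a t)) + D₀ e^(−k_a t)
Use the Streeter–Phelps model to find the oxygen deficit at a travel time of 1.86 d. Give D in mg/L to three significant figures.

D ≈ 1.82 mg/L

k_d L₀/(k_a−k_d) = 0.169×14.9/(1.04−0.169) = 2.518/0.8710 = 2.891 mg/L.
e^(−k_d t) = e^(−0.169×1.860) = 0.7303; e^(−k_a t) = e^(−1.04×1.860) = 0.1445.
D = 2.891 × (0.7303 − 0.1445) + 0.893 × 0.1445 = 1.693 + 0.1290 = 1.823 mg/L.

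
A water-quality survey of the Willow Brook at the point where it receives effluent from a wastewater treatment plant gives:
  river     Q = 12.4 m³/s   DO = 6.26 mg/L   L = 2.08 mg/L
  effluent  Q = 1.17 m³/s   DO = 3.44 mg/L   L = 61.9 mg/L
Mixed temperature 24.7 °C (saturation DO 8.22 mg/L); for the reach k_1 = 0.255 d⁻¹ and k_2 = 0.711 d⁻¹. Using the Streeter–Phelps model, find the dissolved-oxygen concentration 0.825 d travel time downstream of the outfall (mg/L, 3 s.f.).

DO ≈ 5.97 mg/L

Mixed DO = (12.4×6.26 + 1.17×3.44)/(12.4+1.17) = 81.65/13.57 = 6.017 mg/L.
Mixed L₀ = (12.4×2.08 + 1.17×61.9)/(13.57) = 98.21/13.57 = 7.238 mg/L.
Initial deficit D₀ = C_s − DO₀ = 8.22 − 6.017 = 2.203 mg/L.
D(0.825) = [0.255×7.238/(0.711−0.255)](e^(−0.255×0.825) − e^(−0.711×0.825)) + 2.203 e^(−0.711×0.825)
= 4.047 × (0.8103 − 0.5562) + 2.203 × 0.5562 = 2.254 mg/L.
DO = 8.22 − 2.254 = 5.966 mg/L.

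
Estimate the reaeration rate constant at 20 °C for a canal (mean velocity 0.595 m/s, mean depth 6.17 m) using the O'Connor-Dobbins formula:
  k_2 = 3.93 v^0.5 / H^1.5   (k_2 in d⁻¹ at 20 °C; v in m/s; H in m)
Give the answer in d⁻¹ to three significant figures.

k_2 ≈ 0.198 d⁻¹

k_2 = 3.93 × 0.595^0.5 / 6.17^1.5 = 3.93 × 0.7714 / 15.33 = 0.1978 d⁻¹.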